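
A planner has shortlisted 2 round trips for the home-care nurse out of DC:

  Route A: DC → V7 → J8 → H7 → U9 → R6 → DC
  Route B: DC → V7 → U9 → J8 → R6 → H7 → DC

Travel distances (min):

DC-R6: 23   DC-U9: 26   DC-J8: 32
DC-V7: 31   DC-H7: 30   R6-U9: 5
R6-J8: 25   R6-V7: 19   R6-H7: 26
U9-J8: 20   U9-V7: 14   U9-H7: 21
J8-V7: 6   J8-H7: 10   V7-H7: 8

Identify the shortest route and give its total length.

Route A: 31 + 6 + 10 + 21 + 5 + 23 = 96
Route B: 31 + 14 + 20 + 25 + 26 + 30 = 146

Shortest is Route A, total 96 min.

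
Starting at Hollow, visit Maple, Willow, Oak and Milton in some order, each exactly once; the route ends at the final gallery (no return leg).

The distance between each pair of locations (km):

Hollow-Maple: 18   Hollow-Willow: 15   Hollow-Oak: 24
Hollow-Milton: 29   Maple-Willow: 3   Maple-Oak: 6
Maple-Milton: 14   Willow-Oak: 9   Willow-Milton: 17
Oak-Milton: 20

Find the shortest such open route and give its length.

Minimum one-way distance = 44 km.

There are 4! = 24 possible orderings.
Hollow - Maple - Willow - Oak - Milton: 18+3+9+20 = 50
Hollow - Maple - Willow - Milton - Oak: 18+3+17+20 = 58
Hollow - Maple - Oak - Willow - Milton: 18+6+9+17 = 50
Hollow - Maple - Oak - Milton - Willow: 18+6+20+17 = 61
Hollow - Maple - Milton - Willow - Oak: 18+14+17+9 = 58
Hollow - Maple - Milton - Oak - Willow: 18+14+20+9 = 61
Hollow - Willow - Maple - Oak - Milton: 15+3+6+20 = 44
Hollow - Willow - Maple - Milton - Oak: 15+3+14+20 = 52
Hollow - Willow - Oak - Maple - Milton: 15+9+6+14 = 44
Hollow - Willow - Oak - Milton - Maple: 15+9+20+14 = 58
Hollow - Willow - Milton - Maple - Oak: 15+17+14+6 = 52
Hollow - Willow - Milton - Oak - Maple: 15+17+20+6 = 58
Hollow - Oak - Maple - Willow - Milton: 24+6+3+17 = 50
Hollow - Oak - Maple - Milton - Willow: 24+6+14+17 = 61
… (10 more)
The minimum is 44.
One shortest path: Hollow → Willow → Maple → Oak → Milton.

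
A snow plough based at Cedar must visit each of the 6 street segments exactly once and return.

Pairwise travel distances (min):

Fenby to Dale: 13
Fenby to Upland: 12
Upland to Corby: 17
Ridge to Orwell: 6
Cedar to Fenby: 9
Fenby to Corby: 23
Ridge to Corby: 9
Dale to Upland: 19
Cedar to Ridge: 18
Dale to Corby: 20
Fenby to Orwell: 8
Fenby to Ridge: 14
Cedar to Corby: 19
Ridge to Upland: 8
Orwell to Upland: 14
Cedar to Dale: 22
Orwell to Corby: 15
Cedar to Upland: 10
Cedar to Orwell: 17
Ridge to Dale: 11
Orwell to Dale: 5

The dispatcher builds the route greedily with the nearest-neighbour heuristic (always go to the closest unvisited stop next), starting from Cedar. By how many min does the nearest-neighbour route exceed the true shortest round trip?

The nearest-neighbour route is 8 min longer than optimal.

Cedar: Fenby=9, Upland=10, Orwell=17, Ridge=18, Corby=19, Dale=22 ⇒ Fenby
Fenby: Orwell=8, Upland=12, Dale=13, Ridge=14, Corby=23 ⇒ Orwell
Orwell: Dale=5, Ridge=6, Upland=14, Corby=15 ⇒ Dale
Dale: Ridge=11, Upland=19, Corby=20 ⇒ Ridge
Ridge: Upland=8, Corby=9 ⇒ Upland
Upland: Corby=17 ⇒ Corby
NN route Cedar → Fenby → Orwell → Dale → Ridge → Upland → Corby → Cedar costs 77.
Optimal: Cedar → Fenby → Orwell → Dale → Ridge → Corby → Upland → Cedar costs 69 (by enumerating all 360 distinct tours).
Excess = 77 − 69 = 8.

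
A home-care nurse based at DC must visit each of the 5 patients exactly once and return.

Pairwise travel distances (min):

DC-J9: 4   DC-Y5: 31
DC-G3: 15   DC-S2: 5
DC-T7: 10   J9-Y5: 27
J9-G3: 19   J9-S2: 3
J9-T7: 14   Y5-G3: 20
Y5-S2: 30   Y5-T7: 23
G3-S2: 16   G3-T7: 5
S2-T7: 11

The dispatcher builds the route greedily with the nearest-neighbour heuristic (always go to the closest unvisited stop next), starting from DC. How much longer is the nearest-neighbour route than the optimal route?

DC: J9=4, S2=5, T7=10, G3=15, Y5=31 ⇒ J9
J9: S2=3, T7=14, G3=19, Y5=27 ⇒ S2
S2: T7=11, G3=16, Y5=30 ⇒ T7
T7: G3=5, Y5=23 ⇒ G3
G3: Y5=20 ⇒ Y5
NN route DC → J9 → S2 → T7 → G3 → Y5 → DC costs 74.
Optimal: DC → S2 → J9 → Y5 → G3 → T7 → DC costs 70 (by enumerating all 60 distinct tours).
Excess = 74 − 70 = 4.

Excess over optimum: 4 min.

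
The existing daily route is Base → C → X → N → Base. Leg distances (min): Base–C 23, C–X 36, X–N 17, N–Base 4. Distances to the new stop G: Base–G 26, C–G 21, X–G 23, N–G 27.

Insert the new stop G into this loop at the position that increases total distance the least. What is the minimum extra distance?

Insertion cost between consecutive stops i–j is d(i,G) + d(G,j) − d(i,j):
  between Base and C: 26 + 21 − 23 = 24
  between C and X: 21 + 23 − 36 = 8
  between X and N: 23 + 27 − 17 = 33
  between N and Base: 27 + 26 − 4 = 49
Cheapest insertion is between C and X, adding 8.
New total = 80 + 8 = 88.

Adding 8 min by placing G on the C–X leg.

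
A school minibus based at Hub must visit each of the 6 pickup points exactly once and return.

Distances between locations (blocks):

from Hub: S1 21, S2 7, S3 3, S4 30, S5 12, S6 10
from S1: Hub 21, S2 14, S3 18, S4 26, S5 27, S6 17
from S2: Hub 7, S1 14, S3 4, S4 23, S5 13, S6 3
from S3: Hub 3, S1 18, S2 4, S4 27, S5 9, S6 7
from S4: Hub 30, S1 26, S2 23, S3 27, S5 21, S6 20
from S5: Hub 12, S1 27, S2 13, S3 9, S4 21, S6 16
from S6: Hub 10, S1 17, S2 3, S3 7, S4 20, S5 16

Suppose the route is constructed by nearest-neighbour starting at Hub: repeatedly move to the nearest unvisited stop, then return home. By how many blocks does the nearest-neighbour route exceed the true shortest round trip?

From Hub: S3=3, S2=7, S6=10, S5=12, S1=21, S4=30 → choose S3 (3).
From S3: S2=4, S6=7, S5=9, S1=18, S4=27 → choose S2 (4).
From S2: S6=3, S5=13, S1=14, S4=23 → choose S6 (3).
From S6: S5=16, S1=17, S4=20 → choose S5 (16).
From S5: S4=21, S1=27 → choose S4 (21).
From S4: S1=26 → choose S1 (26).
NN route Hub → S3 → S2 → S6 → S5 → S4 → S1 → Hub costs 94.
Optimal: Hub → S2 → S6 → S1 → S4 → S5 → S3 → Hub costs 86 (by enumerating all 360 distinct tours).
Excess = 94 − 86 = 8.

Excess over optimum: 8 blocks.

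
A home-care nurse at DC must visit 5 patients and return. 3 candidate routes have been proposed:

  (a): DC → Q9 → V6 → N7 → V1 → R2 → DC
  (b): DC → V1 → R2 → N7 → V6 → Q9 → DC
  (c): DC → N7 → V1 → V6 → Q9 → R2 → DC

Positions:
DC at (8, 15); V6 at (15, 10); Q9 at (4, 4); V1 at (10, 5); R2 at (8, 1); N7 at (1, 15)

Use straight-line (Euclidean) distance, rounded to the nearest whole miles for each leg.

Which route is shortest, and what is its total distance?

Shortest is (c), total 59 miles.

(a): 12 + 13 + 15 + 13 + 4 + 14 = 71
(b): 10 + 4 + 16 + 15 + 13 + 12 = 70
(c): 7 + 13 + 7 + 13 + 5 + 14 = 59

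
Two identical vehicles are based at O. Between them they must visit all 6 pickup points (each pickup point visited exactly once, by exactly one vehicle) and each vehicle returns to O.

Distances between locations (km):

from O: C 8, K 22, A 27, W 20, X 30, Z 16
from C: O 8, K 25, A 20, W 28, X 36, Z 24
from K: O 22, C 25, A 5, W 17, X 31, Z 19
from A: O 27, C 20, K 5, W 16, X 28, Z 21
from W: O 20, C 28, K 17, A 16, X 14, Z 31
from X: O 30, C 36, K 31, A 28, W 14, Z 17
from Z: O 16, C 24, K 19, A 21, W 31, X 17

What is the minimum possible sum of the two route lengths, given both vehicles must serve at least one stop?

106 km — the smallest possible combined total.

There are 2^5 − 1 = 31 ways to divide the 6 stops into two non-empty groups. For each, the best each vehicle can do is its own shortest tour through its group:
  {C} + {K, A, W, X, Z}: 16 + 90 = 106
  {K} + {C, A, W, X, Z}: 44 + 91 = 135
  {C, K} + {A, W, X, Z}: 55 + 90 = 145
  {A} + {C, K, W, X, Z}: 54 + 97 = 151
  {C, A} + {K, W, X, Z}: 55 + 86 = 141
  {K, A} + {C, W, X, Z}: 54 + 83 = 137
  … (31 splits in total)
Best: vehicle 1 O → C → O = 16; vehicle 2 O → K → A → W → X → Z → O = 90; combined 106.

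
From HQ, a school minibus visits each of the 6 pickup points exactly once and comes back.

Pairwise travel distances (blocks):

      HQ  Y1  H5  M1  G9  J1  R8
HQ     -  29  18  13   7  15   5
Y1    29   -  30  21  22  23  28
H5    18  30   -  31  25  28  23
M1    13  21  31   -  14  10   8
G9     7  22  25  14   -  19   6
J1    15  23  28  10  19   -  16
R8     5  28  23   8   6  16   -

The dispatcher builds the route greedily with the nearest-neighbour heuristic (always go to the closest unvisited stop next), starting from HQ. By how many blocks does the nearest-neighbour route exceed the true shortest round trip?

The nearest-neighbour route is 4 blocks longer than optimal.

From HQ: R8=5, G9=7, M1=13, J1=15, H5=18, Y1=29 → choose R8 (5).
From R8: G9=6, M1=8, J1=16, H5=23, Y1=28 → choose G9 (6).
From G9: M1=14, J1=19, Y1=22, H5=25 → choose M1 (14).
From M1: J1=10, Y1=21, H5=31 → choose J1 (10).
From J1: Y1=23, H5=28 → choose Y1 (23).
From Y1: H5=30 → choose H5 (30).
NN route HQ → R8 → G9 → M1 → J1 → Y1 → H5 → HQ costs 106.
Optimal: HQ → H5 → Y1 → J1 → M1 → R8 → G9 → HQ costs 102 (by enumerating all 360 distinct tours).
Excess = 106 − 102 = 4.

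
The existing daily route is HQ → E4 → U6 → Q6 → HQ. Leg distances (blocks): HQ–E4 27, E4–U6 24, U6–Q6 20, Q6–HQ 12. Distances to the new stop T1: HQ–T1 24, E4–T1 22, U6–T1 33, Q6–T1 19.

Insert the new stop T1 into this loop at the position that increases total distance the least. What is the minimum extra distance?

Insertion cost between consecutive stops i–j is d(i,T1) + d(T1,j) − d(i,j):
  between HQ and E4: 24 + 22 − 27 = 19
  between E4 and U6: 22 + 33 − 24 = 31
  between U6 and Q6: 33 + 19 − 20 = 32
  between Q6 and HQ: 19 + 24 − 12 = 31
Cheapest insertion is between HQ and E4, adding 19.
New total = 83 + 19 = 102.

Adding 19 blocks by placing T1 on the HQ–E4 leg.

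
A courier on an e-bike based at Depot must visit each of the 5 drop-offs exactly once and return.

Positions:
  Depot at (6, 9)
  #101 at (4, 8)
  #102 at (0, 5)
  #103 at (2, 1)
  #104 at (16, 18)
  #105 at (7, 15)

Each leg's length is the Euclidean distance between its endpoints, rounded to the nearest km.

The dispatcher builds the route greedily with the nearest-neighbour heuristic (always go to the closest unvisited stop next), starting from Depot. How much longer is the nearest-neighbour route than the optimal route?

1 km longer than the optimal tour.

Depot: #101=2, #105=6, #102=7, #103=9, #104=13 ⇒ #101
#101: #102=5, #103=7, #105=8, #104=16 ⇒ #102
#102: #103=4, #105=12, #104=21 ⇒ #103
#103: #105=15, #104=22 ⇒ #105
#105: #104=9 ⇒ #104
NN route Depot → #101 → #102 → #103 → #105 → #104 → Depot costs 48.
Optimal: Depot → #101 → #103 → #102 → #105 → #104 → Depot costs 47 (by enumerating all 60 distinct tours).
Excess = 48 − 47 = 1.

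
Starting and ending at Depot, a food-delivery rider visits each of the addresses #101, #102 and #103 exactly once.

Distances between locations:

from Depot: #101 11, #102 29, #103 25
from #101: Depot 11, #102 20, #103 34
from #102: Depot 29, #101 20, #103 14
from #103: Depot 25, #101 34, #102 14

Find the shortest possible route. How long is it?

With 3 stops there are 3!/2 = 3 distinct round trips (a route and its reverse cost the same).
Depot→#101→#102→#103→Depot: 11+20+14+25 = 70
Depot→#101→#103→#102→Depot: 11+34+14+29 = 88
Depot→#102→#101→#103→Depot: 29+20+34+25 = 108
The minimum is 70.
One optimal route: Depot → #101 → #102 → #103 → Depot (or its reverse).

70 — the shortest possible round trip.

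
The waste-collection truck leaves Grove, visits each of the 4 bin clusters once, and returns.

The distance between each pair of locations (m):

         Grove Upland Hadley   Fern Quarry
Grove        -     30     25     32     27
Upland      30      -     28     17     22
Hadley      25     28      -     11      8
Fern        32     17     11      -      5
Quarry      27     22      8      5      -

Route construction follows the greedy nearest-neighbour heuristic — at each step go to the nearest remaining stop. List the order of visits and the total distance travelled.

Total distance 85 m via the nearest-neighbour route Grove → Hadley → Quarry → Fern → Upland → Grove.

Grove → [Hadley:25 / Quarry:27 / Upland:30 / Fern:32] → Hadley (25)
Hadley → [Quarry:8 / Fern:11 / Upland:28] → Quarry (8)
Quarry → [Fern:5 / Upland:22] → Fern (5)
Fern → [Upland:17] → Upland (17)
Return Upland→Grove: 30.
Total = 25 + 8 + 5 + 17 + 30 = 85.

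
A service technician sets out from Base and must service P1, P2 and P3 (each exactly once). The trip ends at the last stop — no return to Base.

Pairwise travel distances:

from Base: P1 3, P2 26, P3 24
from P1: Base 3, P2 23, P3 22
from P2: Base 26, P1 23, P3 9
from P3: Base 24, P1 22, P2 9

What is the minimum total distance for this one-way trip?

Shortest open route: 34.

There are 3! = 6 possible orderings.
Base → P1 → P2 → P3: 3+23+9 = 35
Base → P1 → P3 → P2: 3+22+9 = 34
Base → P2 → P1 → P3: 26+23+22 = 71
Base → P2 → P3 → P1: 26+9+22 = 57
Base → P3 → P1 → P2: 24+22+23 = 69
Base → P3 → P2 → P1: 24+9+23 = 56
The minimum is 34.
One shortest path: Base → P1 → P3 → P2.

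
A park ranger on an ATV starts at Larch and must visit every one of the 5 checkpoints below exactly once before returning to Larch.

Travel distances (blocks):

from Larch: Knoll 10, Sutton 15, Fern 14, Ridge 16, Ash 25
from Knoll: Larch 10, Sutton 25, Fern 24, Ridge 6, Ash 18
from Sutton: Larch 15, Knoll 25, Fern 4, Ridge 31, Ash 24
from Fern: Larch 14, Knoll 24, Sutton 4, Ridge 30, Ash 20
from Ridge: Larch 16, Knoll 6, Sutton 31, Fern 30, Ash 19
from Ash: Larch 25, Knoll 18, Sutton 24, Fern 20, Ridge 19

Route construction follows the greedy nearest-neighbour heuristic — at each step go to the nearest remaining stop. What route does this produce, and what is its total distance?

74 blocks along Larch → Knoll → Ridge → Ash → Fern → Sutton → Larch.

Larch → [Knoll:10 / Fern:14 / Sutton:15 / Ridge:16 / Ash:25] → Knoll (10)
Knoll → [Ridge:6 / Ash:18 / Fern:24 / Sutton:25] → Ridge (6)
Ridge → [Ash:19 / Fern:30 / Sutton:31] → Ash (19)
Ash → [Fern:20 / Sutton:24] → Fern (20)
Fern → [Sutton:4] → Sutton (4)
Return Sutton→Larch: 15.
Total = 10 + 6 + 19 + 20 + 4 + 15 = 74.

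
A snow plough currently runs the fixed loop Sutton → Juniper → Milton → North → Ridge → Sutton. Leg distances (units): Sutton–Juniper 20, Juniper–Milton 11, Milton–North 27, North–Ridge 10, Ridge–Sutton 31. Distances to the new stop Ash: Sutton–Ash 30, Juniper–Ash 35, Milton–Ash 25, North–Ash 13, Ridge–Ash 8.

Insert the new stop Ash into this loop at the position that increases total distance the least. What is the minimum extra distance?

Insertion cost between consecutive stops i–j is d(i,Ash) + d(Ash,j) − d(i,j):
  between Sutton and Juniper: 30 + 35 − 20 = 45
  between Juniper and Milton: 35 + 25 − 11 = 49
  between Milton and North: 25 + 13 − 27 = 11
  between North and Ridge: 13 + 8 − 10 = 11
  between Ridge and Sutton: 8 + 30 − 31 = 7
Cheapest insertion is between Ridge and Sutton, adding 7.
New total = 99 + 7 = 106.

Adding 7 by placing Ash on the Ridge–Sutton leg.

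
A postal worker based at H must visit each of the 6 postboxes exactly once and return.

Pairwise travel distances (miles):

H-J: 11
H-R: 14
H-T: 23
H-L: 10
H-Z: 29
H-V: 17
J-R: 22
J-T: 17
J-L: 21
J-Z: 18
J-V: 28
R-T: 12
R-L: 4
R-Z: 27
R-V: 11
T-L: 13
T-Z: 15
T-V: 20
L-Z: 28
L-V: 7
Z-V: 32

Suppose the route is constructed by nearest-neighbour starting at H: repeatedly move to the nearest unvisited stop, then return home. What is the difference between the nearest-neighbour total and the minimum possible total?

Excess over optimum: 5 miles.

H: L=10, J=11, R=14, V=17, T=23, Z=29 ⇒ L
L: R=4, V=7, T=13, J=21, Z=28 ⇒ R
R: V=11, T=12, J=22, Z=27 ⇒ V
V: T=20, J=28, Z=32 ⇒ T
T: Z=15, J=17 ⇒ Z
Z: J=18 ⇒ J
NN route H → L → R → V → T → Z → J → H costs 89.
Optimal: H → J → Z → T → R → L → V → H costs 84 (by enumerating all 360 distinct tours).
Excess = 89 − 84 = 5.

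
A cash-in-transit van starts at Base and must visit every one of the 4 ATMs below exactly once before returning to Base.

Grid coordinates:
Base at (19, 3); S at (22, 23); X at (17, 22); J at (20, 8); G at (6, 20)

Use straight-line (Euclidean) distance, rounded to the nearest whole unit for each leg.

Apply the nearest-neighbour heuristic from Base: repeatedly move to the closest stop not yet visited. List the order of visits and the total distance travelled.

At Base the remaining stops are J 5, X 19, S 20, G 21; go to J.
At J the remaining stops are X 14, S 15, G 18; go to X.
At X the remaining stops are S 5, G 11; go to S.
At S the remaining stops are G 16; go to G.
Return G→Base: 21.
Total = 5 + 14 + 5 + 16 + 21 = 61.

61 along Base → J → X → S → G → Base.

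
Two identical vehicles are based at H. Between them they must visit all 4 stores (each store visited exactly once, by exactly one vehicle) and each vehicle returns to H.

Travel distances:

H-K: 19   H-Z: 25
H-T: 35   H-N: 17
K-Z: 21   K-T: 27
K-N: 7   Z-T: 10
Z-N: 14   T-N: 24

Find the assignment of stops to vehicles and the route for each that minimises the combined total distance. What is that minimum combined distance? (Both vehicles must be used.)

Try each way of splitting the stops between the two vehicles (each non-empty) and, for each split, find the best tour for each vehicle:
  {K} + {Z, T, N}: 38 + 76 = 114
  {Z} + {K, T, N}: 50 + 85 = 135
  {K, Z} + {T, N}: 65 + 76 = 141
  {T} + {K, Z, N}: 70 + 65 = 135
  {K, T} + {Z, N}: 81 + 56 = 137
  {Z, T} + {K, N}: 70 + 43 = 113
  … (7 splits in total)
Best: vehicle 1 H → Z → T → H = 70; vehicle 2 H → K → N → H = 43; combined 113.

Minimum combined distance: 113.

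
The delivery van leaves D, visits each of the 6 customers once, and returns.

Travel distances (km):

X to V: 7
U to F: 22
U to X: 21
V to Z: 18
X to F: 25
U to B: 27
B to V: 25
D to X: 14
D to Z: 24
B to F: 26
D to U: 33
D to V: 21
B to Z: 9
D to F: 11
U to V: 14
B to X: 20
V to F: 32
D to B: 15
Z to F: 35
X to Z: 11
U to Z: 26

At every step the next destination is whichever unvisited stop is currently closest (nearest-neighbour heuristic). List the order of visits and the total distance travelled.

Nearest-neighbour total = 89 km; route D → F → U → V → X → Z → B → D.

From D: distances to unvisited — F=11, X=14, B=15, V=21, Z=24, U=33. Nearest is F (11).
From F: distances to unvisited — U=22, X=25, B=26, V=32, Z=35. Nearest is U (22).
From U: distances to unvisited — V=14, X=21, Z=26, B=27. Nearest is V (14).
From V: distances to unvisited — X=7, Z=18, B=25. Nearest is X (7).
From X: distances to unvisited — Z=11, B=20. Nearest is Z (11).
From Z: distances to unvisited — B=9. Nearest is B (9).
Return B→D: 15.
Total = 11 + 22 + 14 + 7 + 11 + 9 + 15 = 89.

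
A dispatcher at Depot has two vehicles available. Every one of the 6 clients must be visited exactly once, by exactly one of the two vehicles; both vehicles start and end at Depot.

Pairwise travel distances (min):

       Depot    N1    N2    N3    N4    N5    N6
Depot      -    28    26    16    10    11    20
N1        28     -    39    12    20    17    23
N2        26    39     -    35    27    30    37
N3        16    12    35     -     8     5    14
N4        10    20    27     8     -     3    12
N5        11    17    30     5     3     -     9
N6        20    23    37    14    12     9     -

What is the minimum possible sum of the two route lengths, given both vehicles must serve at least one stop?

There are 2^5 − 1 = 31 ways to divide the 6 stops into two non-empty groups. For each, the best each vehicle can do is its own shortest tour through its group:
  {N1} + {N2, N3, N4, N5, N6}: 56 + 95 = 151
  {N2} + {N1, N3, N4, N5, N6}: 52 + 73 = 125
  {N1, N2} + {N3, N4, N5, N6}: 93 + 52 = 145
  {N3} + {N1, N2, N4, N5, N6}: 32 + 110 = 142
  {N1, N3} + {N2, N4, N5, N6}: 56 + 85 = 141
  {N2, N3} + {N1, N4, N5, N6}: 77 + 73 = 150
  … (31 splits in total)
Best: vehicle 1 Depot → N2 → Depot = 52; vehicle 2 Depot → N3 → N1 → N6 → N5 → N4 → Depot = 73; combined 125.

125 min — the smallest possible combined total.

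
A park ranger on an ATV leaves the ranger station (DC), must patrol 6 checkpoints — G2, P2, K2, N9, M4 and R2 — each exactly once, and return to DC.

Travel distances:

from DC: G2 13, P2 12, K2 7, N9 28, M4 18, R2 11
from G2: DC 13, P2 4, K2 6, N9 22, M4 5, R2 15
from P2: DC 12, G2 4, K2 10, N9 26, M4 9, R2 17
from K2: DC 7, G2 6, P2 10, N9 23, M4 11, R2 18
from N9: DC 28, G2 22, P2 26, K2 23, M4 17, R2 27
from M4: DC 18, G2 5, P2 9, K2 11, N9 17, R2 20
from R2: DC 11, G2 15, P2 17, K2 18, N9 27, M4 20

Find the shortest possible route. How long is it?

Shortest round trip = 81.

There are 360 distinct closed tours to check (reversals are equivalent).
DC-G2-P2-K2-N9-M4-R2-DC: 13+4+10+23+17+20+11 = 98
DC-G2-P2-K2-N9-R2-M4-DC: 13+4+10+23+27+20+18 = 115
DC-G2-P2-K2-M4-N9-R2-DC: 13+4+10+11+17+27+11 = 93
DC-G2-P2-K2-M4-R2-N9-DC: 13+4+10+11+20+27+28 = 113
DC-G2-P2-K2-R2-N9-M4-DC: 13+4+10+18+27+17+18 = 107
DC-G2-P2-K2-R2-M4-N9-DC: 13+4+10+18+20+17+28 = 110
DC-G2-P2-N9-K2-M4-R2-DC: 13+4+26+23+11+20+11 = 108
DC-G2-P2-N9-K2-R2-M4-DC: 13+4+26+23+18+20+18 = 122
… (352 more)
DC-K2-G2-P2-M4-N9-R2-DC: 7+6+4+9+17+27+11 = 81  ← best
The minimum is 81.
One optimal route: DC → K2 → G2 → P2 → M4 → N9 → R2 → DC (or its reverse).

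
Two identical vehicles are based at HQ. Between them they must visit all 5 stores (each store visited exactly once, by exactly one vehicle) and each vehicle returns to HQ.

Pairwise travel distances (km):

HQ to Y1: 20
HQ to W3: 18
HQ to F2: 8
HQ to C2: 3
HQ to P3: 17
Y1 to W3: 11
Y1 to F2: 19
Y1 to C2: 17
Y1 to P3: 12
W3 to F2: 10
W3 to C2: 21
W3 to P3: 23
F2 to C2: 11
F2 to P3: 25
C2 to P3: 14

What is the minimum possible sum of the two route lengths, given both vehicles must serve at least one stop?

Minimum combined distance: 64 km.

Try each way of splitting the stops between the two vehicles (each non-empty) and, for each split, find the best tour for each vehicle:
  {Y1} + {W3, F2, C2, P3}: 40 + 58 = 98
  {W3} + {Y1, F2, C2, P3}: 36 + 56 = 92
  {Y1, W3} + {F2, C2, P3}: 49 + 50 = 99
  {F2} + {Y1, W3, C2, P3}: 16 + 58 = 74
  {Y1, F2} + {W3, C2, P3}: 47 + 58 = 105
  {W3, F2} + {Y1, C2, P3}: 36 + 49 = 85
  … (15 splits in total)
  {C2} + {Y1, W3, F2, P3}: 6 + 58 = 64  ← best
Best: vehicle 1 HQ → C2 → HQ = 6; vehicle 2 HQ → F2 → W3 → Y1 → P3 → HQ = 58; combined 64.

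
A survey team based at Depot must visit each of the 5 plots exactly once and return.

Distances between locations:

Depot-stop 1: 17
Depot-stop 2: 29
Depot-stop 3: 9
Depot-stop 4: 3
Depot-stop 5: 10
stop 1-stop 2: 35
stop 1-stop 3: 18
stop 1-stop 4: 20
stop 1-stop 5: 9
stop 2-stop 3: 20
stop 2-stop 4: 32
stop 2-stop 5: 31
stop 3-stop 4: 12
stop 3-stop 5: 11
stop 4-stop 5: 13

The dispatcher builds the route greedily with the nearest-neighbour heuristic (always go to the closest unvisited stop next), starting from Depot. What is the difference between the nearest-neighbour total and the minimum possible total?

The nearest-neighbour route is 10 longer than optimal.

Depot: stop 4=3, stop 3=9, stop 5=10, stop 1=17, stop 2=29 ⇒ stop 4
stop 4: stop 3=12, stop 5=13, stop 1=20, stop 2=32 ⇒ stop 3
stop 3: stop 5=11, stop 1=18, stop 2=20 ⇒ stop 5
stop 5: stop 1=9, stop 2=31 ⇒ stop 1
stop 1: stop 2=35 ⇒ stop 2
NN route Depot → stop 4 → stop 3 → stop 5 → stop 1 → stop 2 → Depot costs 99.
Optimal: Depot → stop 3 → stop 2 → stop 1 → stop 5 → stop 4 → Depot costs 89 (by enumerating all 60 distinct tours).
Excess = 99 − 89 = 10.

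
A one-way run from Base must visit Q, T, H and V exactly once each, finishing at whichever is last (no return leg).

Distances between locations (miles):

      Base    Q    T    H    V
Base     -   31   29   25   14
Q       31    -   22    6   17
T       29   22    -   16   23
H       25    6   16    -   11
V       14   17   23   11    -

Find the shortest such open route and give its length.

There are 4! = 24 possible orderings.
Base → Q → T → H → V: 31+22+16+11 = 80
Base → Q → T → V → H: 31+22+23+11 = 87
Base → Q → H → T → V: 31+6+16+23 = 76
Base → Q → H → V → T: 31+6+11+23 = 71
Base → Q → V → T → H: 31+17+23+16 = 87
Base → Q → V → H → T: 31+17+11+16 = 75
Base → T → Q → H → V: 29+22+6+11 = 68
Base → T → Q → V → H: 29+22+17+11 = 79
Base → T → H → Q → V: 29+16+6+17 = 68
Base → T → H → V → Q: 29+16+11+17 = 73
Base → T → V → Q → H: 29+23+17+6 = 75
Base → T → V → H → Q: 29+23+11+6 = 69
Base → H → Q → T → V: 25+6+22+23 = 76
Base → H → Q → V → T: 25+6+17+23 = 71
… (10 more)
Base → V → Q → H → T: 14+17+6+16 = 53  ← best
The minimum is 53.
One shortest path: Base → V → Q → H → T.

Minimum one-way distance = 53 miles.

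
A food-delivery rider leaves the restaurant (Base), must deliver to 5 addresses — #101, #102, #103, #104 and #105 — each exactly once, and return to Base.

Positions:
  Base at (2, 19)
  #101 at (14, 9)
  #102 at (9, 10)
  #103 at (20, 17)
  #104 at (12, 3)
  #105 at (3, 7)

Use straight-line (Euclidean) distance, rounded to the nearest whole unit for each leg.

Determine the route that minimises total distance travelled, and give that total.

Minimum total distance: 61.

Base → #101 → #102 → #103 → #104 → #105 → Base: 16+5+13+16+10+12 = 72
Base → #101 → #102 → #103 → #105 → #104 → Base: 16+5+13+20+10+19 = 83
Base → #101 → #102 → #104 → #103 → #105 → Base: 16+5+8+16+20+12 = 77
Base → #101 → #102 → #104 → #105 → #103 → Base: 16+5+8+10+20+18 = 77
Base → #101 → #102 → #105 → #103 → #104 → Base: 16+5+7+20+16+19 = 83
Base → #101 → #102 → #105 → #104 → #103 → Base: 16+5+7+10+16+18 = 72
Base → #101 → #103 → #102 → #104 → #105 → Base: 16+10+13+8+10+12 = 69
Base → #101 → #103 → #102 → #105 → #104 → Base: 16+10+13+7+10+19 = 75
Base → #101 → #103 → #104 → #102 → #105 → Base: 16+10+16+8+7+12 = 69
Base → #101 → #103 → #104 → #105 → #102 → Base: 16+10+16+10+7+11 = 70
Base → #101 → #103 → #105 → #102 → #104 → Base: 16+10+20+7+8+19 = 80
Base → #101 → #103 → #105 → #104 → #102 → Base: 16+10+20+10+8+11 = 75
Base → #101 → #104 → #102 → #103 → #105 → Base: 16+6+8+13+20+12 = 75
Base → #101 → #104 → #102 → #105 → #103 → Base: 16+6+8+7+20+18 = 75
… (46 more)
Base → #103 → #101 → #104 → #102 → #105 → Base: 18+10+6+8+7+12 = 61  ← best
The minimum is 61.
One optimal route: Base → #103 → #101 → #104 → #102 → #105 → Base (or its reverse).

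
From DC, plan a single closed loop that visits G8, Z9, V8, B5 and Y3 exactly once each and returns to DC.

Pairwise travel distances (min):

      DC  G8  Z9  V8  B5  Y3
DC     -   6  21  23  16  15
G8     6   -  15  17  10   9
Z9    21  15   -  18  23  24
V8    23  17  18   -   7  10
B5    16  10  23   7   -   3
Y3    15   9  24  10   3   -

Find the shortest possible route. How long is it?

Minimum total distance: 64 min.

DC→G8→Z9→V8→B5→Y3→DC: 6+15+18+7+3+15 = 64
DC→G8→Z9→V8→Y3→B5→DC: 6+15+18+10+3+16 = 68
DC→G8→Z9→B5→V8→Y3→DC: 6+15+23+7+10+15 = 76
DC→G8→Z9→B5→Y3→V8→DC: 6+15+23+3+10+23 = 80
DC→G8→Z9→Y3→V8→B5→DC: 6+15+24+10+7+16 = 78
DC→G8→Z9→Y3→B5→V8→DC: 6+15+24+3+7+23 = 78
DC→G8→V8→Z9→B5→Y3→DC: 6+17+18+23+3+15 = 82
DC→G8→V8→Z9→Y3→B5→DC: 6+17+18+24+3+16 = 84
DC→G8→V8→B5→Z9→Y3→DC: 6+17+7+23+24+15 = 92
DC→G8→V8→B5→Y3→Z9→DC: 6+17+7+3+24+21 = 78
DC→G8→V8→Y3→Z9→B5→DC: 6+17+10+24+23+16 = 96
DC→G8→V8→Y3→B5→Z9→DC: 6+17+10+3+23+21 = 80
DC→G8→B5→Z9→V8→Y3→DC: 6+10+23+18+10+15 = 82
DC→G8→B5→Z9→Y3→V8→DC: 6+10+23+24+10+23 = 96
… (46 more)
The minimum is 64.
One optimal route: DC → G8 → Z9 → V8 → B5 → Y3 → DC (or its reverse).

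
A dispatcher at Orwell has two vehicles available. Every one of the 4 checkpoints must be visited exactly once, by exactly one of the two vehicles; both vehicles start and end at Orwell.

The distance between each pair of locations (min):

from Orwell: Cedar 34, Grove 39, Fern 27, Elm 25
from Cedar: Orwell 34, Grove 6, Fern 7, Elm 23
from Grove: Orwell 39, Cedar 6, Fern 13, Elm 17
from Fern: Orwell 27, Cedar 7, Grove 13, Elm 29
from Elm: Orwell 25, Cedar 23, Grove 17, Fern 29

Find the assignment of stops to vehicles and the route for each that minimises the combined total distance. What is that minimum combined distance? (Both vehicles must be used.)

Minimum combined distance: 129 min.

Try each way of splitting the stops between the two vehicles (each non-empty) and, for each split, find the best tour for each vehicle:
  {Cedar} + {Grove, Fern, Elm}: 68 + 82 = 150
  {Grove} + {Cedar, Fern, Elm}: 78 + 82 = 160
  {Cedar, Grove} + {Fern, Elm}: 79 + 81 = 160
  {Fern} + {Cedar, Grove, Elm}: 54 + 82 = 136
  {Cedar, Fern} + {Grove, Elm}: 68 + 81 = 149
  {Grove, Fern} + {Cedar, Elm}: 79 + 82 = 161
  … (7 splits in total)
  {Cedar, Grove, Fern} + {Elm}: 79 + 50 = 129  ← best
Best: vehicle 1 Orwell → Grove → Cedar → Fern → Orwell = 79; vehicle 2 Orwell → Elm → Orwell = 50; combined 129.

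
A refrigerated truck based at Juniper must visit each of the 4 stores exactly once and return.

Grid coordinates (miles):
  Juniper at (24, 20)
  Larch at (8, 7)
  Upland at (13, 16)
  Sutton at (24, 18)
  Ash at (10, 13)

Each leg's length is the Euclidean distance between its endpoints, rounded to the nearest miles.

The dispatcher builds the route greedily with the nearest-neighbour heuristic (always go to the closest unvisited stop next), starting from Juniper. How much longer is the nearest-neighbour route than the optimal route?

From Juniper: Sutton=2, Upland=12, Ash=16, Larch=21 → choose Sutton (2).
From Sutton: Upland=11, Ash=15, Larch=19 → choose Upland (11).
From Upland: Ash=4, Larch=10 → choose Ash (4).
From Ash: Larch=6 → choose Larch (6).
NN route Juniper → Sutton → Upland → Ash → Larch → Juniper costs 44.
Optimal: Juniper → Upland → Ash → Larch → Sutton → Juniper costs 43 (by enumerating all 12 distinct tours).
Excess = 44 − 43 = 1.

1 miles longer than the optimal tour.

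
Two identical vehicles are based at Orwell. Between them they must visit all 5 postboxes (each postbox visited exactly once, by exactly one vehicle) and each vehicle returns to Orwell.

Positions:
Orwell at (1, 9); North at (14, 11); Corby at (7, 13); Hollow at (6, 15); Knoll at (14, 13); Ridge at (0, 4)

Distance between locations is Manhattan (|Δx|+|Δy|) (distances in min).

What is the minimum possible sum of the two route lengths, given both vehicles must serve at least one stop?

There are 2^4 − 1 = 15 ways to divide the 5 stops into two non-empty groups. For each, the best each vehicle can do is its own shortest tour through its group:
  {North} + {Corby, Hollow, Knoll, Ridge}: 30 + 50 = 80
  {Corby} + {North, Hollow, Knoll, Ridge}: 20 + 50 = 70
  {North, Corby} + {Hollow, Knoll, Ridge}: 34 + 50 = 84
  {Hollow} + {North, Corby, Knoll, Ridge}: 22 + 46 = 68
  {North, Hollow} + {Corby, Knoll, Ridge}: 38 + 46 = 84
  {Corby, Hollow} + {North, Knoll, Ridge}: 24 + 46 = 70
  … (15 splits in total)
  {North, Corby, Hollow, Knoll} + {Ridge}: 38 + 12 = 50  ← best
Best: vehicle 1 Orwell → North → Knoll → Corby → Hollow → Orwell = 38; vehicle 2 Orwell → Ridge → Orwell = 12; combined 50.

50 min — the smallest possible combined total.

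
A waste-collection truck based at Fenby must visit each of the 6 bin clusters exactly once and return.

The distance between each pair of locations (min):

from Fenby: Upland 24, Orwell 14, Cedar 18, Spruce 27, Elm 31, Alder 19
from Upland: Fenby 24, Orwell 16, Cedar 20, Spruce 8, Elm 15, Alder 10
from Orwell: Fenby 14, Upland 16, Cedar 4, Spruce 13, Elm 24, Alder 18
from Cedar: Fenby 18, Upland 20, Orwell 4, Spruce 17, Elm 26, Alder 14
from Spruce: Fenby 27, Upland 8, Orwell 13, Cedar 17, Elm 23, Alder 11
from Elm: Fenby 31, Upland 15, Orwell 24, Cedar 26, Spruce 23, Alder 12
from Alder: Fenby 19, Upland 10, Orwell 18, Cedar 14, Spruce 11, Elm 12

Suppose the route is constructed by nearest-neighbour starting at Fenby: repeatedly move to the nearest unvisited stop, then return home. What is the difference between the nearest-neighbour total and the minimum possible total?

From Fenby: Orwell=14, Cedar=18, Alder=19, Upland=24, Spruce=27, Elm=31 → choose Orwell (14).
From Orwell: Cedar=4, Spruce=13, Upland=16, Alder=18, Elm=24 → choose Cedar (4).
From Cedar: Alder=14, Spruce=17, Upland=20, Elm=26 → choose Alder (14).
From Alder: Upland=10, Spruce=11, Elm=12 → choose Upland (10).
From Upland: Spruce=8, Elm=15 → choose Spruce (8).
From Spruce: Elm=23 → choose Elm (23).
NN route Fenby → Orwell → Cedar → Alder → Upland → Spruce → Elm → Fenby costs 104.
Optimal: Fenby → Orwell → Cedar → Spruce → Upland → Elm → Alder → Fenby costs 89 (by enumerating all 360 distinct tours).
Excess = 104 − 89 = 15.

Excess over optimum: 15 min.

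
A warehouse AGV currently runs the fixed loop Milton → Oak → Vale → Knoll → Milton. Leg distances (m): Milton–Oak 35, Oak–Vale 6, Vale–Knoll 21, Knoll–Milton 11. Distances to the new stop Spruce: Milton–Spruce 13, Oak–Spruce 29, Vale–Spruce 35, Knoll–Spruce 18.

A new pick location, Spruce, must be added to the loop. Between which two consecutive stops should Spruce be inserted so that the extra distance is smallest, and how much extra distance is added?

Insertion cost between consecutive stops i–j is d(i,Spruce) + d(Spruce,j) − d(i,j):
  between Milton and Oak: 13 + 29 − 35 = 7
  between Oak and Vale: 29 + 35 − 6 = 58
  between Vale and Knoll: 35 + 18 − 21 = 32
  between Knoll and Milton: 18 + 13 − 11 = 20
Cheapest insertion is between Milton and Oak, adding 7.
New total = 73 + 7 = 80.

Adding 7 m by placing Spruce on the Milton–Oak leg.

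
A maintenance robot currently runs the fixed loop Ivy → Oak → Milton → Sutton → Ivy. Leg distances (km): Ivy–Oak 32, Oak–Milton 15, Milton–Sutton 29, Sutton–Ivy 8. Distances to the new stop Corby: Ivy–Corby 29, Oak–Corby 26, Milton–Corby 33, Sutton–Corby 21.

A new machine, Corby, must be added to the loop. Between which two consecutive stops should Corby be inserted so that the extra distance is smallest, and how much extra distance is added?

Minimum extra distance: 23 km, inserting Corby between Ivy and Oak.

Insertion cost between consecutive stops i–j is d(i,Corby) + d(Corby,j) − d(i,j):
  between Ivy and Oak: 29 + 26 − 32 = 23
  between Oak and Milton: 26 + 33 − 15 = 44
  between Milton and Sutton: 33 + 21 − 29 = 25
  between Sutton and Ivy: 21 + 29 − 8 = 42
Cheapest insertion is between Ivy and Oak, adding 23.
New total = 84 + 23 = 107.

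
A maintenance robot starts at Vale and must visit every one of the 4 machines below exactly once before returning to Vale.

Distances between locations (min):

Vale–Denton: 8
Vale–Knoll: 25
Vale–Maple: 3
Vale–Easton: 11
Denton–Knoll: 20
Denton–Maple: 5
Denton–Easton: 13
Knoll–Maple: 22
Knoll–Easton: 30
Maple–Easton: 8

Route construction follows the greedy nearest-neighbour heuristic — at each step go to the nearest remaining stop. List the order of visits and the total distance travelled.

At Vale the remaining stops are Maple 3, Denton 8, Easton 11, Knoll 25; go to Maple.
At Maple the remaining stops are Denton 5, Easton 8, Knoll 22; go to Denton.
At Denton the remaining stops are Easton 13, Knoll 20; go to Easton.
At Easton the remaining stops are Knoll 30; go to Knoll.
Return Knoll→Vale: 25.
Total = 3 + 5 + 13 + 30 + 25 = 76.

76 min along Vale → Maple → Denton → Easton → Knoll → Vale.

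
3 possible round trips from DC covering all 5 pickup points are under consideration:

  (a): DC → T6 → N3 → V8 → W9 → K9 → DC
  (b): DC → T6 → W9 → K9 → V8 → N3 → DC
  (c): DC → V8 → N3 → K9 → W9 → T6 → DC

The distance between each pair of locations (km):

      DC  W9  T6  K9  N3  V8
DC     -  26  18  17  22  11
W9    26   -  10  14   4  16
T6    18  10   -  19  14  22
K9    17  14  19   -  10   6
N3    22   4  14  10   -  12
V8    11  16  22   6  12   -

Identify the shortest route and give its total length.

(a): 18 + 14 + 12 + 16 + 14 + 17 = 91
(b): 18 + 10 + 14 + 6 + 12 + 22 = 82
(c): 11 + 12 + 10 + 14 + 10 + 18 = 75

75 km — (c) is the shortest.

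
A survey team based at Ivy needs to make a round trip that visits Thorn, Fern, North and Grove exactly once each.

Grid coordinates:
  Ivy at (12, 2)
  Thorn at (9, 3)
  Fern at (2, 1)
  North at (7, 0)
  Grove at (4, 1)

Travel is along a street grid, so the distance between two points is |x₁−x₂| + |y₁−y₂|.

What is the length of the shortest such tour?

26 — the shortest possible round trip.

With 4 stops there are 4!/2 = 12 distinct round trips (a route and its reverse cost the same).
Ivy → Thorn → Fern → North → Grove → Ivy: 4+9+6+4+9 = 32
Ivy → Thorn → Fern → Grove → North → Ivy: 4+9+2+4+7 = 26
Ivy → Thorn → North → Fern → Grove → Ivy: 4+5+6+2+9 = 26
Ivy → Thorn → North → Grove → Fern → Ivy: 4+5+4+2+11 = 26
Ivy → Thorn → Grove → Fern → North → Ivy: 4+7+2+6+7 = 26
Ivy → Thorn → Grove → North → Fern → Ivy: 4+7+4+6+11 = 32
Ivy → Fern → Thorn → North → Grove → Ivy: 11+9+5+4+9 = 38
Ivy → Fern → Thorn → Grove → North → Ivy: 11+9+7+4+7 = 38
Ivy → Fern → North → Thorn → Grove → Ivy: 11+6+5+7+9 = 38
Ivy → Fern → Grove → Thorn → North → Ivy: 11+2+7+5+7 = 32
Ivy → North → Thorn → Fern → Grove → Ivy: 7+5+9+2+9 = 32
Ivy → North → Fern → Thorn → Grove → Ivy: 7+6+9+7+9 = 38
The minimum is 26.
One optimal route: Ivy → Thorn → Fern → Grove → North → Ivy (or its reverse).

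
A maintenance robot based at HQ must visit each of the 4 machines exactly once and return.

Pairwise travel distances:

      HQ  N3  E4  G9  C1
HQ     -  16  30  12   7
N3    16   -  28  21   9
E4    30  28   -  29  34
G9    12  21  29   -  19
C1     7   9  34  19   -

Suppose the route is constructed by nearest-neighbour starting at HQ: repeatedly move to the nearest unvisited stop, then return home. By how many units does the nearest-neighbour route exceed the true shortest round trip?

Excess over optimum: 11.

HQ: C1=7, G9=12, N3=16, E4=30 ⇒ C1
C1: N3=9, G9=19, E4=34 ⇒ N3
N3: G9=21, E4=28 ⇒ G9
G9: E4=29 ⇒ E4
NN route HQ → C1 → N3 → G9 → E4 → HQ costs 96.
Optimal: HQ → G9 → E4 → N3 → C1 → HQ costs 85 (by enumerating all 12 distinct tours).
Excess = 96 − 85 = 11.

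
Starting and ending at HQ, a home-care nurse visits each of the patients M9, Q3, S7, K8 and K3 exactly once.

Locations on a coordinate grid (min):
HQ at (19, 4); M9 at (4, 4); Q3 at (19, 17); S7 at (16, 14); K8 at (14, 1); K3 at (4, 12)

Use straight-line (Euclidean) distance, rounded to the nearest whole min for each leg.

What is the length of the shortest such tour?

With 5 stops there are 5!/2 = 60 distinct round trips (a route and its reverse cost the same).
HQ - M9 - Q3 - S7 - K8 - K3 - HQ: 15+20+4+13+15+17 = 84
HQ - M9 - Q3 - S7 - K3 - K8 - HQ: 15+20+4+12+15+6 = 72
HQ - M9 - Q3 - K8 - S7 - K3 - HQ: 15+20+17+13+12+17 = 94
HQ - M9 - Q3 - K8 - K3 - S7 - HQ: 15+20+17+15+12+10 = 89
HQ - M9 - Q3 - K3 - S7 - K8 - HQ: 15+20+16+12+13+6 = 82
HQ - M9 - Q3 - K3 - K8 - S7 - HQ: 15+20+16+15+13+10 = 89
HQ - M9 - S7 - Q3 - K8 - K3 - HQ: 15+16+4+17+15+17 = 84
HQ - M9 - S7 - Q3 - K3 - K8 - HQ: 15+16+4+16+15+6 = 72
HQ - M9 - S7 - K8 - Q3 - K3 - HQ: 15+16+13+17+16+17 = 94
HQ - M9 - S7 - K8 - K3 - Q3 - HQ: 15+16+13+15+16+13 = 88
HQ - M9 - S7 - K3 - Q3 - K8 - HQ: 15+16+12+16+17+6 = 82
HQ - M9 - S7 - K3 - K8 - Q3 - HQ: 15+16+12+15+17+13 = 88
HQ - M9 - K8 - Q3 - S7 - K3 - HQ: 15+10+17+4+12+17 = 75
HQ - M9 - K8 - Q3 - K3 - S7 - HQ: 15+10+17+16+12+10 = 80
… (46 more)
HQ - Q3 - S7 - K3 - M9 - K8 - HQ: 13+4+12+8+10+6 = 53  ← best
The minimum is 53.
One optimal route: HQ → Q3 → S7 → K3 → M9 → K8 → HQ (or its reverse).

Shortest round trip = 53 min.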